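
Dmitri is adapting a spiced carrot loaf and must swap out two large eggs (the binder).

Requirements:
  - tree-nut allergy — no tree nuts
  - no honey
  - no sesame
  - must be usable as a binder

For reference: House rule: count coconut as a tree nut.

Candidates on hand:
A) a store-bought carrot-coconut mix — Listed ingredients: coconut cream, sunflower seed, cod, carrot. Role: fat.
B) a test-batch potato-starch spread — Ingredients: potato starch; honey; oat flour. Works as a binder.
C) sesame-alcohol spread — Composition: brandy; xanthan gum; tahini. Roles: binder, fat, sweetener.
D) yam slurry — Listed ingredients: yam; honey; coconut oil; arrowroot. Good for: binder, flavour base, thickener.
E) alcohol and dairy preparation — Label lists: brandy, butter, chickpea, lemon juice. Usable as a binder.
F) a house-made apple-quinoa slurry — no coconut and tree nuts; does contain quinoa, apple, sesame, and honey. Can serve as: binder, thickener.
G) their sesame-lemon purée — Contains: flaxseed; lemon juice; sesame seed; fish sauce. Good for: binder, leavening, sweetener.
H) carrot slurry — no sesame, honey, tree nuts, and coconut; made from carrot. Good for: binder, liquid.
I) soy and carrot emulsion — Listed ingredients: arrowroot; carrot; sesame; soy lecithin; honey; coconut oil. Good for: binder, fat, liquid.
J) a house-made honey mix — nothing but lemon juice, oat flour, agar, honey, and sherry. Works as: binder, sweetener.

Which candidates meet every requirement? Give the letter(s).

E, H

A: not usable as a binder; has coconut cream, so not tree-nut-free — out
B: has honey, so not honey-free — reject
C: has tahini, so not sesame-free — no
D: has coconut oil, so not tree-nut-free; has honey, so not honey-free — reject
E: every rule checks out — valid
F: has honey, so not honey-free; has sesame, so not sesame-free — reject
G: has sesame seed, so not sesame-free — no
H: works as a binder, no sesame, no honey — valid
I: has coconut oil, so not tree-nut-free; has honey, so not honey-free (and 1 more) — reject
J: has honey, so not honey-free — no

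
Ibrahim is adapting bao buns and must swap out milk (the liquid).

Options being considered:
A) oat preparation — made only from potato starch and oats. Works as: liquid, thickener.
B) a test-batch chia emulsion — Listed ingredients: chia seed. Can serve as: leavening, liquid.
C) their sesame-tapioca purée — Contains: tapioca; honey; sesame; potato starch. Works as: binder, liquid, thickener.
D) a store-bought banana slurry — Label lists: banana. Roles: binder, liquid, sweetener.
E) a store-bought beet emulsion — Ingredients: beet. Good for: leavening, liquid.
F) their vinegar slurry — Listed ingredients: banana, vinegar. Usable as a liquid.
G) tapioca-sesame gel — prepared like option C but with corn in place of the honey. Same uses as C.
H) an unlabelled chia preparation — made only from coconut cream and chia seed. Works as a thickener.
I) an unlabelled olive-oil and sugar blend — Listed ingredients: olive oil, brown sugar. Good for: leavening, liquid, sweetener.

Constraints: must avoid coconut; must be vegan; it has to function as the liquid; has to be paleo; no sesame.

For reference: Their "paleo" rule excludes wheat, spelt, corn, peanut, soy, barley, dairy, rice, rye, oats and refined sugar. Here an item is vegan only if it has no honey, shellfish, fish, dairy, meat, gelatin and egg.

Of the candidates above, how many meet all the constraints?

A: has oats, so not paleo — no
B: works as a liquid, paleo, no sesame — valid
C: has honey, so not vegan; has sesame, so not sesame-free — no
D: only banana; none excluded — OK
E: paleo, no coconut — valid
F: all constraints satisfied — valid
G: has corn, so not paleo; has sesame, so not sesame-free — no
H: not usable as a liquid; has coconut cream, so not coconut-free — reject
I: has brown sugar, so not paleo — no

4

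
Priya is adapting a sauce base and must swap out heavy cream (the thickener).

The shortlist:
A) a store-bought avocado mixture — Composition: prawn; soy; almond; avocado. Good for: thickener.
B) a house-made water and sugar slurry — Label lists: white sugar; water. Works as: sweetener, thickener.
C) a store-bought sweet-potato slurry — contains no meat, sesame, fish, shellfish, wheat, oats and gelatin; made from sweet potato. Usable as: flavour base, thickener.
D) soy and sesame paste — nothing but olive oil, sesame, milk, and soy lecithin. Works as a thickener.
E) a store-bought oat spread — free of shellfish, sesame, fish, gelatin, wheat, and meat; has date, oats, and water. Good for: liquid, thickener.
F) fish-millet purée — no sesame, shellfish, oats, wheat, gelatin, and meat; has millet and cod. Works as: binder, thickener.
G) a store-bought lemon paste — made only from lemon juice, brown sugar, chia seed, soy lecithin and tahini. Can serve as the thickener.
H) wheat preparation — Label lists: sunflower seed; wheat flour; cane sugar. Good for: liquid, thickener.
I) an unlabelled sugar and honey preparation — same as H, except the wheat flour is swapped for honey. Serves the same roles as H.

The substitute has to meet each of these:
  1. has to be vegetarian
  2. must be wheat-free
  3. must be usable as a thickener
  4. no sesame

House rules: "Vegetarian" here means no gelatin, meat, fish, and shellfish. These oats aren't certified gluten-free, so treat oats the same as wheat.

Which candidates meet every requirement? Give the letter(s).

A: has prawn, so not vegetarian — reject
B: works as a thickener, no sesame, vegetarian — keep
C: vegetarian, wheat-free — valid
D: has sesame, so not sesame-free — no
E: has oats, so not wheat-free — out
F: has cod, so not vegetarian — reject
G: has tahini, so not sesame-free — out
H: has wheat flour, so not wheat-free — reject
I: only honey, cane sugar and sunflower seed; none excluded — keep

B, C, I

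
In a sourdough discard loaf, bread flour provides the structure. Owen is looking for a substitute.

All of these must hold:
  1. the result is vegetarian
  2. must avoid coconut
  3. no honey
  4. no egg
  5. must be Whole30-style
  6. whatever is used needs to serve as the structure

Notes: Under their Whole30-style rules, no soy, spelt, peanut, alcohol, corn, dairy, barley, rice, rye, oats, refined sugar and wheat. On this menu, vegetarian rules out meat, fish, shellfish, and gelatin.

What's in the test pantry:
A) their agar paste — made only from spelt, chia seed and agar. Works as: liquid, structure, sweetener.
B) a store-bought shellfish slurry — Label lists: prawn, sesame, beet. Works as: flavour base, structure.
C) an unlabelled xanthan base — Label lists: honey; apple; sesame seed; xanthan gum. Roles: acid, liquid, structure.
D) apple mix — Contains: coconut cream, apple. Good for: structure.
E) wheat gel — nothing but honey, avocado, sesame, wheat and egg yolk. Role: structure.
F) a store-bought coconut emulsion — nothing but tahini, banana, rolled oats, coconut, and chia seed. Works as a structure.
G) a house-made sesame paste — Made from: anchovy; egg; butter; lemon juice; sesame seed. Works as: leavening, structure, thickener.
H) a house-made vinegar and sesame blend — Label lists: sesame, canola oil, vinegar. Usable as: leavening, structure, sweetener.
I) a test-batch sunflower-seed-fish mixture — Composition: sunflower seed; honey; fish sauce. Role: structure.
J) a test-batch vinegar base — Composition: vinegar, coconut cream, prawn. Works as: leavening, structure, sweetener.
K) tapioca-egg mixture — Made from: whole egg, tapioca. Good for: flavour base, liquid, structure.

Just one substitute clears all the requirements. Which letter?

A: has spelt, so not Whole30-style — out
B: has prawn, so not vegetarian — out
C: has honey, so not honey-free — reject
D: has coconut cream, so not coconut-free — reject
E: has wheat, so not Whole30-style; has honey, so not honey-free (and 1 more) — no
F: has rolled oats, so not Whole30-style; has coconut, so not coconut-free — reject
G: has butter, so not Whole30-style; has anchovy, so not vegetarian (and 1 more) — reject
H: only sesame, vinegar, and canola oil; none excluded — keep
I: has fish sauce, so not vegetarian; has honey, so not honey-free — no
J: has prawn, so not vegetarian; has coconut cream, so not coconut-free — out
K: has whole egg, so not egg-free — out

H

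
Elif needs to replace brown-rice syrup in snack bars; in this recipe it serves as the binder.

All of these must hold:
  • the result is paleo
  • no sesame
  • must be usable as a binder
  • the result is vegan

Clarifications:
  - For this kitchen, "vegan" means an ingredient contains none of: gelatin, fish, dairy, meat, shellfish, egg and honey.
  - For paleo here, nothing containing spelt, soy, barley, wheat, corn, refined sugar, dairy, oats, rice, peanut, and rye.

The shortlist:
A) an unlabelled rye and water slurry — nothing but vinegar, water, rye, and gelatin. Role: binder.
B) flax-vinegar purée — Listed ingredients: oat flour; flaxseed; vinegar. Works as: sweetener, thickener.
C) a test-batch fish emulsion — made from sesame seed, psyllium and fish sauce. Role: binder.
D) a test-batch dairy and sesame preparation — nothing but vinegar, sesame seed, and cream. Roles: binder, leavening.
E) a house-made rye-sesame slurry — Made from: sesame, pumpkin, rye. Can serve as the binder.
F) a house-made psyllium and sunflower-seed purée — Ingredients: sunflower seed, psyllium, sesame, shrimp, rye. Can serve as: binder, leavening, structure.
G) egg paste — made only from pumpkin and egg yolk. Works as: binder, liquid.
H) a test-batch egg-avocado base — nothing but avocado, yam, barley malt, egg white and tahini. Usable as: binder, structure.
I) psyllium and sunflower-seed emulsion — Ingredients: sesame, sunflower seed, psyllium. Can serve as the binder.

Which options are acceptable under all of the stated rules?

none

A: has gelatin, so not vegan; has rye, so not paleo — reject
B: not usable as a binder; has oat flour, so not paleo — reject
C: has fish sauce, so not vegan; has sesame seed, so not sesame-free — out
D: has cream, so not vegan; has cream, so not paleo (and 1 more) — out
E: has rye, so not paleo; has sesame, so not sesame-free — no
F: has shrimp, so not vegan; has rye, so not paleo (and 1 more) — out
G: has egg yolk, so not vegan — no
H: has egg white, so not vegan; has barley malt, so not paleo (and 1 more) — out
I: has sesame, so not sesame-free — out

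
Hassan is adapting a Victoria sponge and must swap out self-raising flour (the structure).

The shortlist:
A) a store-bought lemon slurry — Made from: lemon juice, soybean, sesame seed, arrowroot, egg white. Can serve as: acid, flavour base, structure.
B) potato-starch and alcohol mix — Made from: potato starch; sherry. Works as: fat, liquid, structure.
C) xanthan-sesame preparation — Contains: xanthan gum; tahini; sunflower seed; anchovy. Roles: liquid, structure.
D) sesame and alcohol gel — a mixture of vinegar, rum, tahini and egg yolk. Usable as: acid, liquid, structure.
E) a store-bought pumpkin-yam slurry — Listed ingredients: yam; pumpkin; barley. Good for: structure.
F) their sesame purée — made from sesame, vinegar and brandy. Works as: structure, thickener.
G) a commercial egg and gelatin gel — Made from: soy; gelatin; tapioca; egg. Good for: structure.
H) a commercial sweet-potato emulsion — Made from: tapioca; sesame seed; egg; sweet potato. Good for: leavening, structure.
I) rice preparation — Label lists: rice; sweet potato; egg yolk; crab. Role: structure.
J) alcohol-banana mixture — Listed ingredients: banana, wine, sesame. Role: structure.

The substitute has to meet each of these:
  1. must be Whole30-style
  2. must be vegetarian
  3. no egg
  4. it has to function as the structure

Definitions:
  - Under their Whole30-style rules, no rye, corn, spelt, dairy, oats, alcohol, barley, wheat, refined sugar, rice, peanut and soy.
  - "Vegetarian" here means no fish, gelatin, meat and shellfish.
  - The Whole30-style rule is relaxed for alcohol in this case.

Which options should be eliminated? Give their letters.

A: has soybean, so not Whole30-style; has egg white, so not egg-free — reject
B: alcohol is permitted under the Whole30-style carve-out; nothing else excluded — OK
C: has anchovy, so not vegetarian — no
D: has egg yolk, so not egg-free — no
E: has barley, so not Whole30-style — no
F: alcohol is permitted under the Whole30-style carve-out; nothing else excluded — OK
G: has soy, so not Whole30-style; has gelatin, so not vegetarian (and 1 more) — no
H: has egg, so not egg-free — reject
I: has rice, so not Whole30-style; has crab, so not vegetarian (and 1 more) — reject
J: alcohol is permitted under the Whole30-style carve-out; nothing else excluded — keep

A, C, D, E, G, H, I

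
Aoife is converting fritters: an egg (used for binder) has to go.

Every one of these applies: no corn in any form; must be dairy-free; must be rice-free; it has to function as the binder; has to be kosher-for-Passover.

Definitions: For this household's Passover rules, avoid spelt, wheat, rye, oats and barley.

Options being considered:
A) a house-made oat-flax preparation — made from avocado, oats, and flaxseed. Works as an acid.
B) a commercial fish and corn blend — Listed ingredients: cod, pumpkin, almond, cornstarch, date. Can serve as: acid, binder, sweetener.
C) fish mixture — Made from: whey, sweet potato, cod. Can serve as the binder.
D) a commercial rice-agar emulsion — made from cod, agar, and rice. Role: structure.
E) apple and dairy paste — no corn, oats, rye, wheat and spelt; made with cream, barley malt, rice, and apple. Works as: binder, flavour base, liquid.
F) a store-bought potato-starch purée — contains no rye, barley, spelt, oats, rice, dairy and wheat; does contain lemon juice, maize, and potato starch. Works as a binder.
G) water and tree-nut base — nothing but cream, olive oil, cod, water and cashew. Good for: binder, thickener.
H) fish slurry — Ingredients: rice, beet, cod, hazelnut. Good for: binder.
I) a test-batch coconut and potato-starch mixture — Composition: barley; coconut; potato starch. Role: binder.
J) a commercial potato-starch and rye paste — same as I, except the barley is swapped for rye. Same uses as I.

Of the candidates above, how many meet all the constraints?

0

A: not usable as a binder; has oats, so not kosher-for-Passover — reject
B: has cornstarch, so not corn-free — no
C: has whey, so not dairy-free — reject
D: not usable as a binder; has rice, so not rice-free — reject
E: has barley malt, so not kosher-for-Passover; has cream, so not dairy-free (and 1 more) — reject
F: has maize, so not corn-free — no
G: has cream, so not dairy-free — reject
H: has rice, so not rice-free — reject
I: has barley, so not kosher-for-Passover — out
J: has rye, so not kosher-for-Passover — out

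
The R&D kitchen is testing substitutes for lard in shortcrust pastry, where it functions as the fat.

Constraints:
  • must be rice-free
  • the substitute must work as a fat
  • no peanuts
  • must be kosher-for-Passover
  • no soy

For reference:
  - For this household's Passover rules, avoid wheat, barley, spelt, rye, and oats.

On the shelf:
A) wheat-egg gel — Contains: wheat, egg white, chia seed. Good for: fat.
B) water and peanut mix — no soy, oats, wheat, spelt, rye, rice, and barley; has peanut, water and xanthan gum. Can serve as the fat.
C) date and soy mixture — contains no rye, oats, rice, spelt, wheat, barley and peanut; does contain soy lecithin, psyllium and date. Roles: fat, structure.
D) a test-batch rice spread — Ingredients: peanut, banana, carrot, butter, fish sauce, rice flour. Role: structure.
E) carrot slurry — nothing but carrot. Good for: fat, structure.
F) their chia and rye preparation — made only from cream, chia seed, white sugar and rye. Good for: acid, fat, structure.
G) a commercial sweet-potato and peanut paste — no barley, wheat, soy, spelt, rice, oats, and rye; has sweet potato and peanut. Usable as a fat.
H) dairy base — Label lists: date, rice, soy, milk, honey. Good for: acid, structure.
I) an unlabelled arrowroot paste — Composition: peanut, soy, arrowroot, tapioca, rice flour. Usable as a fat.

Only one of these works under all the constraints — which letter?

E

A: has wheat, so not kosher-for-Passover — out
B: has peanut, so not peanut-free — no
C: has soy lecithin, so not soy-free — no
D: not usable as a fat; has peanut, so not peanut-free (and 1 more) — out
E: works as a fat, kosher-for-Passover, no soy — OK
F: has rye, so not kosher-for-Passover — no
G: has peanut, so not peanut-free — no
H: not usable as a fat; has soy, so not soy-free (and 1 more) — out
I: has peanut, so not peanut-free; has soy, so not soy-free (and 1 more) — reject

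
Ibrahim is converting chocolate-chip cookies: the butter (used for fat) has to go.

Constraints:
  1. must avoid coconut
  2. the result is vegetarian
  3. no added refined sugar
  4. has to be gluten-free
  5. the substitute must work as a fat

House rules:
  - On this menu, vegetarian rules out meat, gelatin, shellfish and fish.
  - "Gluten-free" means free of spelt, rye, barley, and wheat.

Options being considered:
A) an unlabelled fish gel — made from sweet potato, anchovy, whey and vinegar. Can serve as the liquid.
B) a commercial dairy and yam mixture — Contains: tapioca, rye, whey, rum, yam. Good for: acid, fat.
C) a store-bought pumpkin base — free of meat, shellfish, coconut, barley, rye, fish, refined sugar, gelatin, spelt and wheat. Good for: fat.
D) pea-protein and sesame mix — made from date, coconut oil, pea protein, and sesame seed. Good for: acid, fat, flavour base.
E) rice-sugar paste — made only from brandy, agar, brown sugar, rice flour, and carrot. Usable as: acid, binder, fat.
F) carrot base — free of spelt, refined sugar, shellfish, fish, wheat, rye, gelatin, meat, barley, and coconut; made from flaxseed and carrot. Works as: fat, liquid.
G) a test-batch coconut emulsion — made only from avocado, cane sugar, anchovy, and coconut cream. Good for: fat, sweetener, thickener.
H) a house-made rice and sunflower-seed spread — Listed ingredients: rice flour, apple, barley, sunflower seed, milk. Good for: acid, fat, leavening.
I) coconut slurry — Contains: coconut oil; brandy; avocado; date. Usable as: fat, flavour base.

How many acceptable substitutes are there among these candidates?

A: not usable as a fat; has anchovy, so not vegetarian — out
B: has rye, so not gluten-free — no
C: works as a fat, gluten-free, no refined sugar — valid
D: has coconut oil, so not coconut-free — reject
E: has brown sugar, so not no-added-sugar — no
F: nothing on the exclusion list — keep
G: has anchovy, so not vegetarian; has coconut cream, so not coconut-free (and 1 more) — out
H: has barley, so not gluten-free — no
I: has coconut oil, so not coconut-free — out

2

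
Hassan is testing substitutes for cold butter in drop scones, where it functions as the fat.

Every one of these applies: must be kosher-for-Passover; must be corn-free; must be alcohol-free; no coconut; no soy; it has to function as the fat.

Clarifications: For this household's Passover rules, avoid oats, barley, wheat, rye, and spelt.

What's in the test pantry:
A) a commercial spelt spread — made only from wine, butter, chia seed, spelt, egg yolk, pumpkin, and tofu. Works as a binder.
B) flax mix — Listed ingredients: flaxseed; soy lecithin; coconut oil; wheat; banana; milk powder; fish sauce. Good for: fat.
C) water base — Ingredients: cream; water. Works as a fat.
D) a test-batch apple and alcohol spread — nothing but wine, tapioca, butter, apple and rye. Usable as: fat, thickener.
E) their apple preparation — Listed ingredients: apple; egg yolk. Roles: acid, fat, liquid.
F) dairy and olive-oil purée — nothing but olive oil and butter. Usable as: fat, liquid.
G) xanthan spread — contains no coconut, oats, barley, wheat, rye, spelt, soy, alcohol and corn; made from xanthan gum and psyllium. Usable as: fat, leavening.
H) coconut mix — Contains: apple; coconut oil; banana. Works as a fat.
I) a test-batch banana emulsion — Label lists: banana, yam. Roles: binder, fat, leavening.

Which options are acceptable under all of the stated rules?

A: not usable as a fat; has spelt, so not kosher-for-Passover (and 2 more) — no
B: has wheat, so not kosher-for-Passover; has soy lecithin, so not soy-free (and 1 more) — no
C: works as a fat, no soy, no corn — OK
D: has rye, so not kosher-for-Passover; has wine, so not alcohol-free — out
E: every rule checks out — valid
F: only butter and olive oil; none excluded — valid
G: no corn, no soy — OK
H: has coconut oil, so not coconut-free — reject
I: only yam and banana; none excluded — OK

C, E, F, G, I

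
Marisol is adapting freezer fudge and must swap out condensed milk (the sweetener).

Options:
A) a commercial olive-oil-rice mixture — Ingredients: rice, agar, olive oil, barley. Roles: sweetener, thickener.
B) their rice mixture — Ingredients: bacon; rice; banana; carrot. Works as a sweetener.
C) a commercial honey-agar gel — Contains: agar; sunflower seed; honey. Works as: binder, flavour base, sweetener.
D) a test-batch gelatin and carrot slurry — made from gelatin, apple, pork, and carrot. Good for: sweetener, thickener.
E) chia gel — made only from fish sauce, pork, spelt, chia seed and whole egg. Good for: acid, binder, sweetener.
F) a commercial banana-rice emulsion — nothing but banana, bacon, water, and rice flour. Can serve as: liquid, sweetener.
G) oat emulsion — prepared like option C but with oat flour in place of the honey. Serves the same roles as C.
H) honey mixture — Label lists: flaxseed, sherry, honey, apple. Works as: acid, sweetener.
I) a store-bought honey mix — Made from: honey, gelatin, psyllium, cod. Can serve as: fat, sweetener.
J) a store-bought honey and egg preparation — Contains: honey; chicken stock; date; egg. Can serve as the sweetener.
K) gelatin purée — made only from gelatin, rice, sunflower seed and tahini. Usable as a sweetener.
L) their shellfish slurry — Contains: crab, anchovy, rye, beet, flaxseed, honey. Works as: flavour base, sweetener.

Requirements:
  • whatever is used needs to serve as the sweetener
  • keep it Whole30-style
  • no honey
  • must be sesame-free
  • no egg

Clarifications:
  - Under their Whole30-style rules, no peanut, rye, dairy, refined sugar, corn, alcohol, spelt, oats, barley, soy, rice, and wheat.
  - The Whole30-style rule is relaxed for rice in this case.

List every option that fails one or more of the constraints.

A: has barley, so not Whole30-style — reject
B: rice is permitted under the Whole30-style carve-out; nothing else excluded — valid
C: has honey, so not honey-free — out
D: works as a sweetener, no honey, no egg — valid
E: has spelt, so not Whole30-style; has whole egg, so not egg-free — no
F: rice is permitted under the Whole30-style carve-out; nothing else excluded — valid
G: has oat flour, so not Whole30-style — reject
H: has sherry, so not Whole30-style; has honey, so not honey-free — no
I: has honey, so not honey-free — no
J: has honey, so not honey-free; has egg, so not egg-free — no
K: has tahini, so not sesame-free — out
L: has rye, so not Whole30-style; has honey, so not honey-free — reject

A, C, E, G, H, I, J, K, L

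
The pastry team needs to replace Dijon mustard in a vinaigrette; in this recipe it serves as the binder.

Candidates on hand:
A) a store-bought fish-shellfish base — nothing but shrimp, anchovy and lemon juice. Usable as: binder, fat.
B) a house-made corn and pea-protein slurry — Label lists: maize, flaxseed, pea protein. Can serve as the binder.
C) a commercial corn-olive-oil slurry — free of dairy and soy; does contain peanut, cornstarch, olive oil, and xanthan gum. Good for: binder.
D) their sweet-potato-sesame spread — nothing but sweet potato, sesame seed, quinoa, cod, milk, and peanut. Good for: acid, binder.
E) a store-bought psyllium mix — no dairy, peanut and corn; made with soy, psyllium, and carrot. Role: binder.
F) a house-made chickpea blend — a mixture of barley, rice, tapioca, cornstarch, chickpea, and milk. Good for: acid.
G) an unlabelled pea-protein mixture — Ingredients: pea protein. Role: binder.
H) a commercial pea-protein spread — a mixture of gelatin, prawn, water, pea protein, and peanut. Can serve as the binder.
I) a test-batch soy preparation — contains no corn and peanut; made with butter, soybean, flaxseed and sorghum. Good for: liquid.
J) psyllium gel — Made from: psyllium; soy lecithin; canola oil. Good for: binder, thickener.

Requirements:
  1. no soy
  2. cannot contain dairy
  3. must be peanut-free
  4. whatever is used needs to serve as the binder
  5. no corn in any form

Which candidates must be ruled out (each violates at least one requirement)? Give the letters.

A: works as a binder, no peanut, no soy — valid
B: has maize, so not corn-free — reject
C: has cornstarch, so not corn-free; has peanut, so not peanut-free — no
D: has peanut, so not peanut-free; has milk, so not dairy-free — no
E: has soy, so not soy-free — no
F: not usable as a binder; has cornstarch, so not corn-free (and 1 more) — out
G: only pea protein; none excluded — valid
H: has peanut, so not peanut-free — out
I: not usable as a binder; has butter, so not dairy-free (and 1 more) — no
J: has soy lecithin, so not soy-free — reject

B, C, D, E, F, H, I, J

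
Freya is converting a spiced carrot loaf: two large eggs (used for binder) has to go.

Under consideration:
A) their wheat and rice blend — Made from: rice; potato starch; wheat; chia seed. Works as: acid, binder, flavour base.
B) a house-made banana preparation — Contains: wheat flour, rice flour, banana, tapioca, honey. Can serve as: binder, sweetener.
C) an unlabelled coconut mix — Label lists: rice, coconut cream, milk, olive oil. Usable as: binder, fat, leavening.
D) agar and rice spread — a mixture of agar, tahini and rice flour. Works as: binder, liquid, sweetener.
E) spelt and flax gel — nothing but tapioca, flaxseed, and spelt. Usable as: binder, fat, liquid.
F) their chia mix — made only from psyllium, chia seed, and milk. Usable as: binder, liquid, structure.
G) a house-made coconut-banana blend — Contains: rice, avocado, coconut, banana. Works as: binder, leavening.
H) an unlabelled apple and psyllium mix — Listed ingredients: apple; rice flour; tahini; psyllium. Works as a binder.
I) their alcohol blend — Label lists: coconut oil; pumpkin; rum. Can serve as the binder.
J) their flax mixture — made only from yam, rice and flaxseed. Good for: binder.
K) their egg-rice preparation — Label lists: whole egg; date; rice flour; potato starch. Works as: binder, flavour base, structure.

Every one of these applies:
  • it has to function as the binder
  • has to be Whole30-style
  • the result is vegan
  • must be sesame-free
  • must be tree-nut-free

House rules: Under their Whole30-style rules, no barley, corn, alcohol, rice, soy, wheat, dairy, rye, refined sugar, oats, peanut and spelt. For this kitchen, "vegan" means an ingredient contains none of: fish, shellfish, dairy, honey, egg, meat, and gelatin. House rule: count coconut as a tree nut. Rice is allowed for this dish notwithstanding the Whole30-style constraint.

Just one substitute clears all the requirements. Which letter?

J

A: has wheat, so not Whole30-style — reject
B: has wheat flour, so not Whole30-style; has honey, so not vegan — no
C: has milk, so not Whole30-style; has milk, so not vegan (and 1 more) — no
D: has tahini, so not sesame-free — no
E: has spelt, so not Whole30-style — out
F: has milk, so not Whole30-style; has milk, so not vegan — no
G: has coconut, so not tree-nut-free — no
H: has tahini, so not sesame-free — reject
I: has rum, so not Whole30-style; has coconut oil, so not tree-nut-free — no
J: rice is permitted under the Whole30-style carve-out; nothing else excluded — OK
K: has whole egg, so not vegan — no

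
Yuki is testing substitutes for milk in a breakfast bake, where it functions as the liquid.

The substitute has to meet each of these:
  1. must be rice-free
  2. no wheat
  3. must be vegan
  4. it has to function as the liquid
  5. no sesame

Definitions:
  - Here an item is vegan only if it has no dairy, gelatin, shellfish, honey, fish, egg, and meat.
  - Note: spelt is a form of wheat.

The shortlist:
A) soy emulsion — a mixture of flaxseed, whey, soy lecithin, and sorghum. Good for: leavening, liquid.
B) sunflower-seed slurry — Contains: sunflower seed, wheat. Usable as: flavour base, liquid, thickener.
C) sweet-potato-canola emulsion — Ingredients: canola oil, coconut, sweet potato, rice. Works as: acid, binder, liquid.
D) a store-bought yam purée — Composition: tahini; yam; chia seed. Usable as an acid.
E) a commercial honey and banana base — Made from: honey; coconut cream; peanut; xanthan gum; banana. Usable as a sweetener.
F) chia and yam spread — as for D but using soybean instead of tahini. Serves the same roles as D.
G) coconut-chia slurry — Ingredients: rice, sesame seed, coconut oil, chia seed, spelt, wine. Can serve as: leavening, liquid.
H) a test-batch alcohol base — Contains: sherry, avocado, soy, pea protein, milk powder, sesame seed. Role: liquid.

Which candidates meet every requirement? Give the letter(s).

A: has whey, so not vegan — no
B: has wheat, so not wheat-free — reject
C: has rice, so not rice-free — out
D: not usable as a liquid; has tahini, so not sesame-free — out
E: not usable as a liquid; has honey, so not vegan — reject
F: not usable as a liquid — out
G: has spelt, so not wheat-free; has rice, so not rice-free (and 1 more) — no
H: has milk powder, so not vegan; has sesame seed, so not sesame-free — no

none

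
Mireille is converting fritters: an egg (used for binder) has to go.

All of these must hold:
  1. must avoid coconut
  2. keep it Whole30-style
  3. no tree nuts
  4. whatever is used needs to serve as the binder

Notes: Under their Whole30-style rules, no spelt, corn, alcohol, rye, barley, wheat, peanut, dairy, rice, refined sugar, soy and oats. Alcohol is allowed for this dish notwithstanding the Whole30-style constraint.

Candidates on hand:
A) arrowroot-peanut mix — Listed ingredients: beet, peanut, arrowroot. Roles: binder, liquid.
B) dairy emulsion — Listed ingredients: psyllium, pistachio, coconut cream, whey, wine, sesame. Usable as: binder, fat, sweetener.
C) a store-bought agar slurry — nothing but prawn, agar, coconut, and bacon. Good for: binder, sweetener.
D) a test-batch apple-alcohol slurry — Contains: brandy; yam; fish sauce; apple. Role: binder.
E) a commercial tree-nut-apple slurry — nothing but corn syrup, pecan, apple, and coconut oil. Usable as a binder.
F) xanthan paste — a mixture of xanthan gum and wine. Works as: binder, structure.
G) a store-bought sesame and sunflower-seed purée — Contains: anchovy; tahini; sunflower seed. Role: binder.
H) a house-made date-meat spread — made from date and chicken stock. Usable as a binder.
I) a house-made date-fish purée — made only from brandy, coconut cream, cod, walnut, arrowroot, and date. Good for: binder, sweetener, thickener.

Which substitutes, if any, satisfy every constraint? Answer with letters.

D, F, G, H

A: has peanut, so not Whole30-style — no
B: has whey, so not Whole30-style; has pistachio, so not tree-nut-free (and 1 more) — out
C: has coconut, so not coconut-free — reject
D: alcohol is permitted under the Whole30-style carve-out; nothing else excluded — valid
E: has corn syrup, so not Whole30-style; has pecan, so not tree-nut-free (and 1 more) — out
F: alcohol is permitted under the Whole30-style carve-out; nothing else excluded — valid
G: nothing on the exclusion list — valid
H: all constraints satisfied — keep
I: has walnut, so not tree-nut-free; has coconut cream, so not coconut-free — out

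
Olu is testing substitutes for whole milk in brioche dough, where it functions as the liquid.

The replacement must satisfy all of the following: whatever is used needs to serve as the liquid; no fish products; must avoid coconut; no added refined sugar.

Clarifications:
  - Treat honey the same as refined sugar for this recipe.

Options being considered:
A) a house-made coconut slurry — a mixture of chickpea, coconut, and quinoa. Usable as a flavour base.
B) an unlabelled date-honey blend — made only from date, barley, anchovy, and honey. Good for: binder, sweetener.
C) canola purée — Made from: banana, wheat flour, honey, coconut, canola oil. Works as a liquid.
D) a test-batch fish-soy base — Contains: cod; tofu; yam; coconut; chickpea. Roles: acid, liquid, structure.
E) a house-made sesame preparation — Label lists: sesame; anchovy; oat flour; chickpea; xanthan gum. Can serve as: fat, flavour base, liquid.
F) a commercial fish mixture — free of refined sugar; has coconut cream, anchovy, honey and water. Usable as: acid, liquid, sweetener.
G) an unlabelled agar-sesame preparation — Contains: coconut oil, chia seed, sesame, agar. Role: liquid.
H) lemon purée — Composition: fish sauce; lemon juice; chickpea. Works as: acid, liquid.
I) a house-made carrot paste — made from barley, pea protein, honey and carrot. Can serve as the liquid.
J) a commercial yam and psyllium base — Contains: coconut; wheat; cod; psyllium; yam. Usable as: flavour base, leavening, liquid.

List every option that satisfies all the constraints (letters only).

A: not usable as a liquid; has coconut, so not coconut-free — no
B: not usable as a liquid; has anchovy, so not fish-free (and 1 more) — reject
C: has coconut, so not coconut-free; has honey, so not no-added-sugar — out
D: has coconut, so not coconut-free; has cod, so not fish-free — out
E: has anchovy, so not fish-free — no
F: has coconut cream, so not coconut-free; has anchovy, so not fish-free (and 1 more) — out
G: has coconut oil, so not coconut-free — reject
H: has fish sauce, so not fish-free — out
I: has honey, so not no-added-sugar — reject
J: has coconut, so not coconut-free; has cod, so not fish-free — no

none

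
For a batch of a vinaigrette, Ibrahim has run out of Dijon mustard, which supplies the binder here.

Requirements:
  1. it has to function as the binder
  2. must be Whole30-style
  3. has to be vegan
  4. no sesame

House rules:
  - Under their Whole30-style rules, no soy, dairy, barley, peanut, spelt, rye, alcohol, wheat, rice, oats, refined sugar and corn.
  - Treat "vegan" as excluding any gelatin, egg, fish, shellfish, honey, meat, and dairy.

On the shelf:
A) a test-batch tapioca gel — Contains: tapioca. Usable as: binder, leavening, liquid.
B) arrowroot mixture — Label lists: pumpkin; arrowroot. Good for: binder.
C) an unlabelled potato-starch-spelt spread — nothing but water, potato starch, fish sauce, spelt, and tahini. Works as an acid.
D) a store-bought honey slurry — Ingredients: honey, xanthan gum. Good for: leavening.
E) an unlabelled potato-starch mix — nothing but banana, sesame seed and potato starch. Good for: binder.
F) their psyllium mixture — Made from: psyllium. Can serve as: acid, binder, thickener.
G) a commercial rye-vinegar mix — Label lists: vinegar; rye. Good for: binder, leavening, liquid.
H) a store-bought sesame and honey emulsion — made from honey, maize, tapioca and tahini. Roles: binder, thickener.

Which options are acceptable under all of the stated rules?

A: works as a binder, Whole30-style, vegan — valid
B: nothing on the exclusion list — valid
C: not usable as a binder; has spelt, so not Whole30-style (and 2 more) — out
D: not usable as a binder; has honey, so not vegan — reject
E: has sesame seed, so not sesame-free — reject
F: only psyllium; none excluded — valid
G: has rye, so not Whole30-style — reject
H: has maize, so not Whole30-style; has honey, so not vegan (and 1 more) — no

A, B, F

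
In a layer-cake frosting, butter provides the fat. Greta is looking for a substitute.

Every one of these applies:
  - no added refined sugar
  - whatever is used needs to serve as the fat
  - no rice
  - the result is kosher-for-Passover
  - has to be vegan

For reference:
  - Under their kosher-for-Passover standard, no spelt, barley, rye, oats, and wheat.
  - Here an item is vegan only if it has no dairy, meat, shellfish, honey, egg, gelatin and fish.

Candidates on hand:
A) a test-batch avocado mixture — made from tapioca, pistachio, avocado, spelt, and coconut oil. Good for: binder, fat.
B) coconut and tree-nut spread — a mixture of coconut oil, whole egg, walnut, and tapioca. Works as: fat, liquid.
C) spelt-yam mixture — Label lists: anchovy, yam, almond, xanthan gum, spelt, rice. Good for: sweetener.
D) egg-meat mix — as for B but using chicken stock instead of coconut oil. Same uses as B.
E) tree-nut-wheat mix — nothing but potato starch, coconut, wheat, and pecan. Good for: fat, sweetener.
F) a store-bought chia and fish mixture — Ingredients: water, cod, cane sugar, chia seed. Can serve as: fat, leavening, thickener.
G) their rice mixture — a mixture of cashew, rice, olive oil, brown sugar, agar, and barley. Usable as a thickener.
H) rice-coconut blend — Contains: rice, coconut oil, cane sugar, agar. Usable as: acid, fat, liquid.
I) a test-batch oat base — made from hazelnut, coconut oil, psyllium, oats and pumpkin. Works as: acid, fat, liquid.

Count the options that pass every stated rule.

A: has spelt, so not kosher-for-Passover — no
B: has whole egg, so not vegan — out
C: not usable as a fat; has spelt, so not kosher-for-Passover (and 2 more) — out
D: has whole egg, so not vegan — out
E: has wheat, so not kosher-for-Passover — reject
F: has cod, so not vegan; has cane sugar, so not no-added-sugar — no
G: not usable as a fat; has barley, so not kosher-for-Passover (and 2 more) — no
H: has rice, so not rice-free; has cane sugar, so not no-added-sugar — no
I: has oats, so not kosher-for-Passover — out

0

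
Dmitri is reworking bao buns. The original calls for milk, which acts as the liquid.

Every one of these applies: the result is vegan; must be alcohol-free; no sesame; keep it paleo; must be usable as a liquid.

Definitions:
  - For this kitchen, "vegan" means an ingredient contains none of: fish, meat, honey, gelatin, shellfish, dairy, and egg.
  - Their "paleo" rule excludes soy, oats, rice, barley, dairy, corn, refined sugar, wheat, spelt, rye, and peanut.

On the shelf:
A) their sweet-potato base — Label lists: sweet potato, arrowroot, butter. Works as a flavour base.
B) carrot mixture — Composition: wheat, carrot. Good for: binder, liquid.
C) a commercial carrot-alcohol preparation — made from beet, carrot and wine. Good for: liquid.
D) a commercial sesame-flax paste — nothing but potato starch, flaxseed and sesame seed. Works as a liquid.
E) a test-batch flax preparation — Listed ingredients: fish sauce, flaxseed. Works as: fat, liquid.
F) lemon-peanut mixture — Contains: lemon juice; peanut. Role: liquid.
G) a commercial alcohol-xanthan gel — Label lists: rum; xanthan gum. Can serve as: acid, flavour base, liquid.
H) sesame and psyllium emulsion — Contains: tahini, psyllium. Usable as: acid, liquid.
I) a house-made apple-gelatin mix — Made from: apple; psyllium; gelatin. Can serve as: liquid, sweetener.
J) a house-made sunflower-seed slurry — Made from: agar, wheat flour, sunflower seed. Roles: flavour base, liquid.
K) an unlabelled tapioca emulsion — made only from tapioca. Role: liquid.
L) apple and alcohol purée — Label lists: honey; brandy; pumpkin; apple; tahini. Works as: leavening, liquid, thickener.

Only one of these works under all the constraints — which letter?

K

A: not usable as a liquid; has butter, so not vegan (and 1 more) — reject
B: has wheat, so not paleo — no
C: has wine, so not alcohol-free — no
D: has sesame seed, so not sesame-free — reject
E: has fish sauce, so not vegan — no
F: has peanut, so not paleo — no
G: has rum, so not alcohol-free — no
H: has tahini, so not sesame-free — out
I: has gelatin, so not vegan — reject
J: has wheat flour, so not paleo — reject
K: no sesame, vegan — keep
L: has honey, so not vegan; has brandy, so not alcohol-free (and 1 more) — out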